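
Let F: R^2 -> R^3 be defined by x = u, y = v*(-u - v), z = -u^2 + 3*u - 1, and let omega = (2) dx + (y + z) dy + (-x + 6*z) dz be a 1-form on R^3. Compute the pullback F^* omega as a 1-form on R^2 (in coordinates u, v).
F^* omega = (12*u^3 + u^2*v - 52*u^2 + u*v^2 - 3*u*v + 63*u + v^3 + v - 16) du + (u^3 + 3*u^2*v - 3*u^2 + 3*u*v^2 - 6*u*v + u + 2*v^3 + 2*v) dv

Using F^*(f dg) = (f ∘ F) d(g ∘ F), substitute each coordinate x_i by F_i(u, v) in f_i, and replace dx_i by d F_i = (∂F_i/∂u) du + (∂F_i/∂v) dv.
  For the x component: f_1(F) = 2; d F_1 = (1) du + (0) dv
  For the y component: f_2(F) = -u^2 - u*v + 3*u - v^2 - 1; d F_2 = (-v) du + (-u - 2*v) dv
  For the z component: f_3(F) = -6*u^2 + 17*u - 6; d F_3 = (3 - 2*u) du + (0) dv
Combining and collecting du, dv coefficients:
  coeff of du: 12*u^3 + u^2*v - 52*u^2 + u*v^2 - 3*u*v + 63*u + v^3 + v - 16
  coeff of dv: u^3 + 3*u^2*v - 3*u^2 + 3*u*v^2 - 6*u*v + u + 2*v^3 + 2*v
F^* omega = (12*u^3 + u^2*v - 52*u^2 + u*v^2 - 3*u*v + 63*u + v^3 + v - 16) du + (u^3 + 3*u^2*v - 3*u^2 + 3*u*v^2 - 6*u*v + u + 2*v^3 + 2*v) dv.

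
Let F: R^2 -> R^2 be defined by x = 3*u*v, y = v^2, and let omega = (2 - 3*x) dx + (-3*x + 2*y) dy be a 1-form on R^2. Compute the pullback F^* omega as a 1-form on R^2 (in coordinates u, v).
F^* omega = (3*v*(-9*u*v + 2)) du + (-27*u^2*v - 18*u*v^2 + 6*u + 4*v^3) dv

Using F^*(f dg) = (f ∘ F) d(g ∘ F), substitute each coordinate x_i by F_i(u, v) in f_i, and replace dx_i by d F_i = (∂F_i/∂u) du + (∂F_i/∂v) dv.
  For the x component: f_1(F) = -9*u*v + 2; d F_1 = (3*v) du + (3*u) dv
  For the y component: f_2(F) = v*(-9*u + 2*v); d F_2 = (0) du + (2*v) dv
Combining and collecting du, dv coefficients:
  coeff of du: 3*v*(-9*u*v + 2)
  coeff of dv: -27*u^2*v - 18*u*v^2 + 6*u + 4*v^3
F^* omega = (3*v*(-9*u*v + 2)) du + (-27*u^2*v - 18*u*v^2 + 6*u + 4*v^3) dv.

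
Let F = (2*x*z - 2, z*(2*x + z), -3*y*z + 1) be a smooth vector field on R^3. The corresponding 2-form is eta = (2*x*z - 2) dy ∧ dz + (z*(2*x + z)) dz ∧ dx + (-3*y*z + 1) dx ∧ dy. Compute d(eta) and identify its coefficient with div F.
d(eta) = (-3*y + 2*z) dx ∧ dy ∧ dz; div F = -3*y + 2*z

For a 2-form in R^3 of the form above, applying d gives a 3-form with coefficient ∂P/∂x + ∂Q/∂y + ∂R/∂z:
  ∂P/∂x = 2*z
  ∂Q/∂y = 0
  ∂R/∂z = -3*y
Sum = -3*y + 2*z, which is exactly div F.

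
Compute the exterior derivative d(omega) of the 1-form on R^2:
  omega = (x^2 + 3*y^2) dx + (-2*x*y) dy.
d(omega) = (-8*y) dx ∧ dy

For a 1-form omega = sum_i f_i dx_i, the exterior derivative is
  d(omega) = sum_{i < j} (∂f_j/∂x_i - ∂f_i/∂x_j) dx_i ∧ dx_j.
  coefficient of dx ∧ dy: ∂f_2/∂x - ∂f_1/∂y = ∂(-2*x*y)/∂x - ∂(x^2 + 3*y^2)/∂y = -8*y
Assembling: d(omega) = (-8*y) dx ∧ dy.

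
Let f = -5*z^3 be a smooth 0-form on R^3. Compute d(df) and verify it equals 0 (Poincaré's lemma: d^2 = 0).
d(df) = 0

Step 1: df = sum_i (∂f/∂x_i) dx_i = (0) dx + (0) dy + (-15*z^2) dz.
Step 2: Apply d again. Using the 1-form formula, the coefficient of dx ∧ dy in d(df) is ∂^2 f/∂x ∂y - ∂^2 f/∂y ∂x = (0) - (0) = 0 (equality of mixed partials for smooth f).
Similarly for dx ∧ dz and dy ∧ dz — all coefficients vanish. So d(df) = 0.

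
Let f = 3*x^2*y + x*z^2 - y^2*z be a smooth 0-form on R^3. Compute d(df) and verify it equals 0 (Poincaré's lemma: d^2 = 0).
d(df) = 0

Step 1: df = sum_i (∂f/∂x_i) dx_i = (6*x*y + z^2) dx + (3*x^2 - 2*y*z) dy + (2*x*z - y^2) dz.
Step 2: Apply d again. Using the 1-form formula, the coefficient of dx ∧ dy in d(df) is ∂^2 f/∂x ∂y - ∂^2 f/∂y ∂x = (6*x) - (6*x) = 0 (equality of mixed partials for smooth f).
Similarly for dx ∧ dz and dy ∧ dz — all coefficients vanish. So d(df) = 0.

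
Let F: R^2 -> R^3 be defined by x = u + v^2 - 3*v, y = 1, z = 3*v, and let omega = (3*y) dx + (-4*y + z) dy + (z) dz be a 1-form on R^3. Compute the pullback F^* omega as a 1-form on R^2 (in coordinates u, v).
F^* omega = (3) du + (15*v - 9) dv

Using F^*(f dg) = (f ∘ F) d(g ∘ F), substitute each coordinate x_i by F_i(u, v) in f_i, and replace dx_i by d F_i = (∂F_i/∂u) du + (∂F_i/∂v) dv.
  For the x component: f_1(F) = 3; d F_1 = (1) du + (2*v - 3) dv
  For the y component: f_2(F) = 3*v - 4; d F_2 = (0) du + (0) dv
  For the z component: f_3(F) = 3*v; d F_3 = (0) du + (3) dv
Combining and collecting du, dv coefficients:
  coeff of du: 3
  coeff of dv: 15*v - 9
F^* omega = (3) du + (15*v - 9) dv.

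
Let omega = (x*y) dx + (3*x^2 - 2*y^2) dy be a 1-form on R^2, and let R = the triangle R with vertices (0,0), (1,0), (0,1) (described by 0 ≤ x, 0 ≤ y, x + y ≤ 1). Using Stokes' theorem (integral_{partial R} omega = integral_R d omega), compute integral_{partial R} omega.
integral_(partial R) omega = 5/6

Stokes: integral_partial_R omega = integral_R d omega with d omega = (∂Q/∂x - ∂P/∂y) dx ∧ dy.
  ∂Q/∂x = 6*x
  ∂P/∂y = x
  integrand = ∂Q/∂x - ∂P/∂y = 5*x.
Integrating over R: integral_0^1 integral_0^{1-x} (5*x) dy dx = 5/6.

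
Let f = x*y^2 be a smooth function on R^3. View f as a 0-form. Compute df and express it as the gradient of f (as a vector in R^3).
df = (y^2) dx + (2*x*y) dy + (0) dz; grad f = (y^2, 2*x*y, 0)

For a 0-form f, d f = (∂f/∂x) dx + (∂f/∂y) dy + (∂f/∂z) dz. The components of the vector representation are exactly the entries of grad f in Cartesian coordinates:
  ∂f/∂x = y^2
  ∂f/∂y = 2*x*y
  ∂f/∂z = 0.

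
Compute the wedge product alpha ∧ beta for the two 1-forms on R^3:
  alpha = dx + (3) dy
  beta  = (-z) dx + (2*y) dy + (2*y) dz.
alpha ∧ beta = (2*y + 3*z) dx ∧ dy + (2*y) dx ∧ dz + (6*y) dy ∧ dz

Distribute the wedge, using dx_i ∧ dx_j = -dx_j ∧ dx_i and dx_i ∧ dx_i = 0. For each pair (i, j) with i < j, the coefficient of dx_i ∧ dx_j in alpha ∧ beta is (alpha_i * beta_j - alpha_j * beta_i). Collecting: alpha ∧ beta = (2*y + 3*z) dx ∧ dy + (2*y) dx ∧ dz + (6*y) dy ∧ dz.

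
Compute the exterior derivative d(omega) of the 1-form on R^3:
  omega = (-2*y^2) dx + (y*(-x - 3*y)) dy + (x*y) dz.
d(omega) = (3*y) dx ∧ dy + (y) dx ∧ dz + (x) dy ∧ dz

For a 1-form omega = sum_i f_i dx_i, the exterior derivative is
  d(omega) = sum_{i < j} (∂f_j/∂x_i - ∂f_i/∂x_j) dx_i ∧ dx_j.
  coefficient of dx ∧ dy: ∂f_2/∂x - ∂f_1/∂y = ∂(y*(-x - 3*y))/∂x - ∂(-2*y^2)/∂y = 3*y
  coefficient of dx ∧ dz: ∂f_3/∂x - ∂f_1/∂z = ∂(x*y)/∂x - ∂(-2*y^2)/∂z = y
  coefficient of dy ∧ dz: ∂f_3/∂y - ∂f_2/∂z = ∂(x*y)/∂y - ∂(y*(-x - 3*y))/∂z = x
Assembling: d(omega) = (3*y) dx ∧ dy + (y) dx ∧ dz + (x) dy ∧ dz.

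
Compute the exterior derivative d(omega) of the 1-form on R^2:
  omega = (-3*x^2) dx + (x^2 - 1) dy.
d(omega) = (2*x) dx ∧ dy

For a 1-form omega = sum_i f_i dx_i, the exterior derivative is
  d(omega) = sum_{i < j} (∂f_j/∂x_i - ∂f_i/∂x_j) dx_i ∧ dx_j.
  coefficient of dx ∧ dy: ∂f_2/∂x - ∂f_1/∂y = ∂(x^2 - 1)/∂x - ∂(-3*x^2)/∂y = 2*x
Assembling: d(omega) = (2*x) dx ∧ dy.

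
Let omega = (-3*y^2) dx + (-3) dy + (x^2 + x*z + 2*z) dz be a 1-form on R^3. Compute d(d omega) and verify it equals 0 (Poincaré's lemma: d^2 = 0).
d(d omega) = 0

Step 1: d omega = sum_{i<j} (∂f_j/∂x_i - ∂f_i/∂x_j) dx_i ∧ dx_j:
  coeff of dx ∧ dy: 6*y
  coeff of dx ∧ dz: 2*x + z
  coeff of dy ∧ dz: 0
Step 2: Apply d again to each 2-form coefficient. The only possible 3-form in R^3 is dx ∧ dy ∧ dz, with coefficient
  ∂(coeff of dy∧dz)/∂x - ∂(coeff of dx∧dz)/∂y + ∂(coeff of dx∧dy)/∂z
  = ∂/∂x (0) - ∂/∂y (2*x + z) + ∂/∂z (6*y).
Each of these terms simplifies to sums of mixed partials that cancel in pairs. The result is 0 (by equality of mixed partials for smooth functions — Schwarz / Clairaut).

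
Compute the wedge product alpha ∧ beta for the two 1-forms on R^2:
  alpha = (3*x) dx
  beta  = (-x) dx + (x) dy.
alpha ∧ beta = (3*x^2) dx ∧ dy

Distribute the wedge, using dx_i ∧ dx_j = -dx_j ∧ dx_i and dx_i ∧ dx_i = 0. For each pair (i, j) with i < j, the coefficient of dx_i ∧ dx_j in alpha ∧ beta is (alpha_i * beta_j - alpha_j * beta_i). Collecting: alpha ∧ beta = (3*x^2) dx ∧ dy.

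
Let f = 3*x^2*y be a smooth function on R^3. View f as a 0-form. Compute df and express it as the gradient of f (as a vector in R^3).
df = (6*x*y) dx + (3*x^2) dy + (0) dz; grad f = (6*x*y, 3*x^2, 0)

For a 0-form f, d f = (∂f/∂x) dx + (∂f/∂y) dy + (∂f/∂z) dz. The components of the vector representation are exactly the entries of grad f in Cartesian coordinates:
  ∂f/∂x = 6*x*y
  ∂f/∂y = 3*x^2
  ∂f/∂z = 0.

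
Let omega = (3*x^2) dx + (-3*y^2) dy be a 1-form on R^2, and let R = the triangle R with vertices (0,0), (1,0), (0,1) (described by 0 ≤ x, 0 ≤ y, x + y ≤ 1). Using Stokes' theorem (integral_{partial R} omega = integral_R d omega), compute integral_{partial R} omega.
integral_(partial R) omega = 0

Stokes: integral_partial_R omega = integral_R d omega with d omega = (∂Q/∂x - ∂P/∂y) dx ∧ dy.
  ∂Q/∂x = 0
  ∂P/∂y = 0
  integrand = ∂Q/∂x - ∂P/∂y = 0.
Integrating over R: integral_0^1 integral_0^{1-x} (0) dy dx = 0.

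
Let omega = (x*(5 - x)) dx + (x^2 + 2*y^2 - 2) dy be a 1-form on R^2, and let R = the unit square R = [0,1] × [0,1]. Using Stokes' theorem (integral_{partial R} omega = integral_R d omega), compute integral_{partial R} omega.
integral_(partial R) omega = 1

Stokes: integral_partial_R omega = integral_R d omega with d omega = (∂Q/∂x - ∂P/∂y) dx ∧ dy.
  ∂Q/∂x = 2*x
  ∂P/∂y = 0
  integrand = ∂Q/∂x - ∂P/∂y = 2*x.
Integrating over R: integral_0^1 integral_0^1 (2*x) dx dy = 1.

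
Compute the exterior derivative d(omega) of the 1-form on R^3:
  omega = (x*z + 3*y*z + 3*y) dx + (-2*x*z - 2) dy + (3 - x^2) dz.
d(omega) = (-5*z - 3) dx ∧ dy + (-3*x - 3*y) dx ∧ dz + (2*x) dy ∧ dz

For a 1-form omega = sum_i f_i dx_i, the exterior derivative is
  d(omega) = sum_{i < j} (∂f_j/∂x_i - ∂f_i/∂x_j) dx_i ∧ dx_j.
  coefficient of dx ∧ dy: ∂f_2/∂x - ∂f_1/∂y = ∂(-2*x*z - 2)/∂x - ∂(x*z + 3*y*z + 3*y)/∂y = -5*z - 3
  coefficient of dx ∧ dz: ∂f_3/∂x - ∂f_1/∂z = ∂(3 - x^2)/∂x - ∂(x*z + 3*y*z + 3*y)/∂z = -3*x - 3*y
  coefficient of dy ∧ dz: ∂f_3/∂y - ∂f_2/∂z = ∂(3 - x^2)/∂y - ∂(-2*x*z - 2)/∂z = 2*x
Assembling: d(omega) = (-5*z - 3) dx ∧ dy + (-3*x - 3*y) dx ∧ dz + (2*x) dy ∧ dz.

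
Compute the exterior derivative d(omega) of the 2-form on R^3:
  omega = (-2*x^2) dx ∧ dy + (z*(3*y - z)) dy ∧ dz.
d(omega) = 0

For a 2-form omega = sum_{i<j} g_{ij} dx_i ∧ dx_j, the exterior derivative is
  d(omega) = sum_{i<j} d(g_{ij}) ∧ dx_i ∧ dx_j = sum_{i<j, k} (∂g_{ij}/∂x_k) dx_k ∧ dx_i ∧ dx_j.
Expand each term, using dx_k ∧ dx_i ∧ dx_j = sgn(permutation) dx_{(a)} ∧ dx_{(b)} ∧ dx_{(c)} with (a < b < c) sorted:

Collecting like 3-forms: d(omega) = 0.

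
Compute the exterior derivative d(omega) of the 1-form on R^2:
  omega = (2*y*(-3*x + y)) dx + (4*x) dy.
d(omega) = (6*x - 4*y + 4) dx ∧ dy

For a 1-form omega = sum_i f_i dx_i, the exterior derivative is
  d(omega) = sum_{i < j} (∂f_j/∂x_i - ∂f_i/∂x_j) dx_i ∧ dx_j.
  coefficient of dx ∧ dy: ∂f_2/∂x - ∂f_1/∂y = ∂(4*x)/∂x - ∂(2*y*(-3*x + y))/∂y = 6*x - 4*y + 4
Assembling: d(omega) = (6*x - 4*y + 4) dx ∧ dy.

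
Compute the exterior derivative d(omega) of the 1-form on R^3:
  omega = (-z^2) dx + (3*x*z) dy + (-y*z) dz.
d(omega) = (3*z) dx ∧ dy + (2*z) dx ∧ dz + (-3*x - z) dy ∧ dz

For a 1-form omega = sum_i f_i dx_i, the exterior derivative is
  d(omega) = sum_{i < j} (∂f_j/∂x_i - ∂f_i/∂x_j) dx_i ∧ dx_j.
  coefficient of dx ∧ dy: ∂f_2/∂x - ∂f_1/∂y = ∂(3*x*z)/∂x - ∂(-z^2)/∂y = 3*z
  coefficient of dx ∧ dz: ∂f_3/∂x - ∂f_1/∂z = ∂(-y*z)/∂x - ∂(-z^2)/∂z = 2*z
  coefficient of dy ∧ dz: ∂f_3/∂y - ∂f_2/∂z = ∂(-y*z)/∂y - ∂(3*x*z)/∂z = -3*x - z
Assembling: d(omega) = (3*z) dx ∧ dy + (2*z) dx ∧ dz + (-3*x - z) dy ∧ dz.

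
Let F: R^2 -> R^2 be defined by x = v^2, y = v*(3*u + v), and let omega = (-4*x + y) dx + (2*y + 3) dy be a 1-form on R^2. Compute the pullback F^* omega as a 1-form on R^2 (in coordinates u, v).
F^* omega = (3*v*(6*u*v + 2*v^2 + 3)) du + (18*u^2*v + 24*u*v^2 + 9*u - 2*v^3 + 6*v) dv

Using F^*(f dg) = (f ∘ F) d(g ∘ F), substitute each coordinate x_i by F_i(u, v) in f_i, and replace dx_i by d F_i = (∂F_i/∂u) du + (∂F_i/∂v) dv.
  For the x component: f_1(F) = 3*v*(u - v); d F_1 = (0) du + (2*v) dv
  For the y component: f_2(F) = 6*u*v + 2*v^2 + 3; d F_2 = (3*v) du + (3*u + 2*v) dv
Combining and collecting du, dv coefficients:
  coeff of du: 3*v*(6*u*v + 2*v^2 + 3)
  coeff of dv: 18*u^2*v + 24*u*v^2 + 9*u - 2*v^3 + 6*v
F^* omega = (3*v*(6*u*v + 2*v^2 + 3)) du + (18*u^2*v + 24*u*v^2 + 9*u - 2*v^3 + 6*v) dv.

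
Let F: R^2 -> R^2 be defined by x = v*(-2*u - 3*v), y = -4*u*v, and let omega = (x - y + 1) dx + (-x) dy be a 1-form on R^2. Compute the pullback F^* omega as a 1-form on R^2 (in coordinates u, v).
F^* omega = (2*v*(-6*u*v - 3*v^2 - 1)) du + (-12*u^2*v - 18*u*v^2 - 2*u + 18*v^3 - 6*v) dv

Using F^*(f dg) = (f ∘ F) d(g ∘ F), substitute each coordinate x_i by F_i(u, v) in f_i, and replace dx_i by d F_i = (∂F_i/∂u) du + (∂F_i/∂v) dv.
  For the x component: f_1(F) = 2*u*v - 3*v^2 + 1; d F_1 = (-2*v) du + (-2*u - 6*v) dv
  For the y component: f_2(F) = v*(2*u + 3*v); d F_2 = (-4*v) du + (-4*u) dv
Combining and collecting du, dv coefficients:
  coeff of du: 2*v*(-6*u*v - 3*v^2 - 1)
  coeff of dv: -12*u^2*v - 18*u*v^2 - 2*u + 18*v^3 - 6*v
F^* omega = (2*v*(-6*u*v - 3*v^2 - 1)) du + (-12*u^2*v - 18*u*v^2 - 2*u + 18*v^3 - 6*v) dv.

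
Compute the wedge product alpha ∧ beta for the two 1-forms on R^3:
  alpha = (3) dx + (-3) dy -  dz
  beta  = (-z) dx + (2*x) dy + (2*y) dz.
alpha ∧ beta = (6*x - 3*z) dx ∧ dy + (6*y - z) dx ∧ dz + (2*x - 6*y) dy ∧ dz

Distribute the wedge, using dx_i ∧ dx_j = -dx_j ∧ dx_i and dx_i ∧ dx_i = 0. For each pair (i, j) with i < j, the coefficient of dx_i ∧ dx_j in alpha ∧ beta is (alpha_i * beta_j - alpha_j * beta_i). Collecting: alpha ∧ beta = (6*x - 3*z) dx ∧ dy + (6*y - z) dx ∧ dz + (2*x - 6*y) dy ∧ dz.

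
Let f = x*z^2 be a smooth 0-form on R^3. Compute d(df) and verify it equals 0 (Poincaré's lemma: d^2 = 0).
d(df) = 0

Step 1: df = sum_i (∂f/∂x_i) dx_i = (z^2) dx + (0) dy + (2*x*z) dz.
Step 2: Apply d again. Using the 1-form formula, the coefficient of dx ∧ dy in d(df) is ∂^2 f/∂x ∂y - ∂^2 f/∂y ∂x = (0) - (0) = 0 (equality of mixed partials for smooth f).
Similarly for dx ∧ dz and dy ∧ dz — all coefficients vanish. So d(df) = 0.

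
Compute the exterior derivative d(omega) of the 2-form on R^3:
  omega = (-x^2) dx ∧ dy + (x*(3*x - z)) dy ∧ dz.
d(omega) = (6*x - z) dx ∧ dy ∧ dz

For a 2-form omega = sum_{i<j} g_{ij} dx_i ∧ dx_j, the exterior derivative is
  d(omega) = sum_{i<j} d(g_{ij}) ∧ dx_i ∧ dx_j = sum_{i<j, k} (∂g_{ij}/∂x_k) dx_k ∧ dx_i ∧ dx_j.
Expand each term, using dx_k ∧ dx_i ∧ dx_j = sgn(permutation) dx_{(a)} ∧ dx_{(b)} ∧ dx_{(c)} with (a < b < c) sorted:
  d(x*(3*x - z)) includes (∂/∂x)(x*(3*x - z)) dx = (6*x - z) dx, which multiplied by dy ∧ dz gives (6*x - z) dx ∧ dy ∧ dz
Collecting like 3-forms: d(omega) = (6*x - z) dx ∧ dy ∧ dz.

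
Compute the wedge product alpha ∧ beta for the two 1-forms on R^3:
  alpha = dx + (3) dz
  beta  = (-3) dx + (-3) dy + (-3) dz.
alpha ∧ beta = (-3) dx ∧ dy + (6) dx ∧ dz + (9) dy ∧ dz

Distribute the wedge, using dx_i ∧ dx_j = -dx_j ∧ dx_i and dx_i ∧ dx_i = 0. For each pair (i, j) with i < j, the coefficient of dx_i ∧ dx_j in alpha ∧ beta is (alpha_i * beta_j - alpha_j * beta_i). Collecting: alpha ∧ beta = (-3) dx ∧ dy + (6) dx ∧ dz + (9) dy ∧ dz.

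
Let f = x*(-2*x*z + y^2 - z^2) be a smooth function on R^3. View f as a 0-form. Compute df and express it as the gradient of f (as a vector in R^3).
df = (-4*x*z + y^2 - z^2) dx + (2*x*y) dy + (2*x*(-x - z)) dz; grad f = (-4*x*z + y^2 - z^2, 2*x*y, 2*x*(-x - z))

For a 0-form f, d f = (∂f/∂x) dx + (∂f/∂y) dy + (∂f/∂z) dz. The components of the vector representation are exactly the entries of grad f in Cartesian coordinates:
  ∂f/∂x = -4*x*z + y^2 - z^2
  ∂f/∂y = 2*x*y
  ∂f/∂z = 2*x*(-x - z).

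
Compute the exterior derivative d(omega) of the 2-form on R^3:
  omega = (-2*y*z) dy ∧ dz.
d(omega) = 0

For a 2-form omega = sum_{i<j} g_{ij} dx_i ∧ dx_j, the exterior derivative is
  d(omega) = sum_{i<j} d(g_{ij}) ∧ dx_i ∧ dx_j = sum_{i<j, k} (∂g_{ij}/∂x_k) dx_k ∧ dx_i ∧ dx_j.
Expand each term, using dx_k ∧ dx_i ∧ dx_j = sgn(permutation) dx_{(a)} ∧ dx_{(b)} ∧ dx_{(c)} with (a < b < c) sorted:

Collecting like 3-forms: d(omega) = 0.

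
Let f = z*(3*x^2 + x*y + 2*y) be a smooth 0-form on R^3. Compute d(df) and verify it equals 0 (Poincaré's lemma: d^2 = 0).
d(df) = 0

Step 1: df = sum_i (∂f/∂x_i) dx_i = (z*(6*x + y)) dx + (z*(x + 2)) dy + (3*x^2 + x*y + 2*y) dz.
Step 2: Apply d again. Using the 1-form formula, the coefficient of dx ∧ dy in d(df) is ∂^2 f/∂x ∂y - ∂^2 f/∂y ∂x = (z) - (z) = 0 (equality of mixed partials for smooth f).
Similarly for dx ∧ dz and dy ∧ dz — all coefficients vanish. So d(df) = 0.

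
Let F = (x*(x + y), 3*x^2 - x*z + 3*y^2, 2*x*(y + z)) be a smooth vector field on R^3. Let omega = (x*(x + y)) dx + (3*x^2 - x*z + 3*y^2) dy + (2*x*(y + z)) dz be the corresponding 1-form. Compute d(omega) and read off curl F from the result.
d(omega) = (3*x) dy ∧ dz + (-2*y - 2*z) dz ∧ dx + (5*x - z) dx ∧ dy; curl F = (3*x, -2*y - 2*z, 5*x - z)

d omega = sum_{i<j} (∂f_j/∂x_i - ∂f_i/∂x_j) dx_i ∧ dx_j. Under the identification (dy ∧ dz, dz ∧ dx, dx ∧ dy) ↔ (e_x, e_y, e_z), the coefficients are exactly the components of curl F. Compute:
  ∂R/∂y - ∂Q/∂z = (2*x) - (-x) = 3*x
  ∂P/∂z - ∂R/∂x = (0) - (2*y + 2*z) = -2*y - 2*z
  ∂Q/∂x - ∂P/∂y = (6*x - z) - (x) = 5*x - z.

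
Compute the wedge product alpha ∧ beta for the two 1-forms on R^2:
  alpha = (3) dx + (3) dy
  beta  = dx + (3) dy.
alpha ∧ beta = (6) dx ∧ dy

Distribute the wedge, using dx_i ∧ dx_j = -dx_j ∧ dx_i and dx_i ∧ dx_i = 0. For each pair (i, j) with i < j, the coefficient of dx_i ∧ dx_j in alpha ∧ beta is (alpha_i * beta_j - alpha_j * beta_i). Collecting: alpha ∧ beta = (6) dx ∧ dy.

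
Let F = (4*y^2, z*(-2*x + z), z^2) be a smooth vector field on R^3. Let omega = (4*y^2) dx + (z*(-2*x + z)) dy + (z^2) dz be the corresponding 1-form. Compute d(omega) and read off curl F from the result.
d(omega) = (2*x - 2*z) dy ∧ dz + (0) dz ∧ dx + (-8*y - 2*z) dx ∧ dy; curl F = (2*x - 2*z, 0, -8*y - 2*z)

d omega = sum_{i<j} (∂f_j/∂x_i - ∂f_i/∂x_j) dx_i ∧ dx_j. Under the identification (dy ∧ dz, dz ∧ dx, dx ∧ dy) ↔ (e_x, e_y, e_z), the coefficients are exactly the components of curl F. Compute:
  ∂R/∂y - ∂Q/∂z = (0) - (-2*x + 2*z) = 2*x - 2*z
  ∂P/∂z - ∂R/∂x = (0) - (0) = 0
  ∂Q/∂x - ∂P/∂y = (-2*z) - (8*y) = -8*y - 2*z.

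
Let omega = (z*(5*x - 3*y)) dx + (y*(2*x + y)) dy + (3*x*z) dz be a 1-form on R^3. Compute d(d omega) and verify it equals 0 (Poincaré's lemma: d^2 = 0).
d(d omega) = 0

Step 1: d omega = sum_{i<j} (∂f_j/∂x_i - ∂f_i/∂x_j) dx_i ∧ dx_j:
  coeff of dx ∧ dy: 2*y + 3*z
  coeff of dx ∧ dz: -5*x + 3*y + 3*z
  coeff of dy ∧ dz: 0
Step 2: Apply d again to each 2-form coefficient. The only possible 3-form in R^3 is dx ∧ dy ∧ dz, with coefficient
  ∂(coeff of dy∧dz)/∂x - ∂(coeff of dx∧dz)/∂y + ∂(coeff of dx∧dy)/∂z
  = ∂/∂x (0) - ∂/∂y (-5*x + 3*y + 3*z) + ∂/∂z (2*y + 3*z).
Each of these terms simplifies to sums of mixed partials that cancel in pairs. The result is 0 (by equality of mixed partials for smooth functions — Schwarz / Clairaut).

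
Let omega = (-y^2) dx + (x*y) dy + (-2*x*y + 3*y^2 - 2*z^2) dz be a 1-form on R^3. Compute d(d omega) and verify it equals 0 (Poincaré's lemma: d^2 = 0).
d(d omega) = 0

Step 1: d omega = sum_{i<j} (∂f_j/∂x_i - ∂f_i/∂x_j) dx_i ∧ dx_j:
  coeff of dx ∧ dy: 3*y
  coeff of dx ∧ dz: -2*y
  coeff of dy ∧ dz: -2*x + 6*y
Step 2: Apply d again to each 2-form coefficient. The only possible 3-form in R^3 is dx ∧ dy ∧ dz, with coefficient
  ∂(coeff of dy∧dz)/∂x - ∂(coeff of dx∧dz)/∂y + ∂(coeff of dx∧dy)/∂z
  = ∂/∂x (-2*x + 6*y) - ∂/∂y (-2*y) + ∂/∂z (3*y).
Each of these terms simplifies to sums of mixed partials that cancel in pairs. The result is 0 (by equality of mixed partials for smooth functions — Schwarz / Clairaut).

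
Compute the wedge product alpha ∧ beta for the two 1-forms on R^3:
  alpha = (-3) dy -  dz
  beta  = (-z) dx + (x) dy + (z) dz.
alpha ∧ beta = (-3*z) dx ∧ dy + (x - 3*z) dy ∧ dz + (-z) dx ∧ dz

Distribute the wedge, using dx_i ∧ dx_j = -dx_j ∧ dx_i and dx_i ∧ dx_i = 0. For each pair (i, j) with i < j, the coefficient of dx_i ∧ dx_j in alpha ∧ beta is (alpha_i * beta_j - alpha_j * beta_i). Collecting: alpha ∧ beta = (-3*z) dx ∧ dy + (x - 3*z) dy ∧ dz + (-z) dx ∧ dz.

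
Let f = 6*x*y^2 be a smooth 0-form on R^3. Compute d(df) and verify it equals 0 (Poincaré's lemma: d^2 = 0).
d(df) = 0

Step 1: df = sum_i (∂f/∂x_i) dx_i = (6*y^2) dx + (12*x*y) dy + (0) dz.
Step 2: Apply d again. Using the 1-form formula, the coefficient of dx ∧ dy in d(df) is ∂^2 f/∂x ∂y - ∂^2 f/∂y ∂x = (12*y) - (12*y) = 0 (equality of mixed partials for smooth f).
Similarly for dx ∧ dz and dy ∧ dz — all coefficients vanish. So d(df) = 0.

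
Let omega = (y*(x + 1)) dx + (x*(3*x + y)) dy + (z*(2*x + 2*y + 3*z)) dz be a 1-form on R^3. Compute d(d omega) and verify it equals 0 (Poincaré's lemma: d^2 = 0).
d(d omega) = 0

Step 1: d omega = sum_{i<j} (∂f_j/∂x_i - ∂f_i/∂x_j) dx_i ∧ dx_j:
  coeff of dx ∧ dy: 5*x + y - 1
  coeff of dx ∧ dz: 2*z
  coeff of dy ∧ dz: 2*z
Step 2: Apply d again to each 2-form coefficient. The only possible 3-form in R^3 is dx ∧ dy ∧ dz, with coefficient
  ∂(coeff of dy∧dz)/∂x - ∂(coeff of dx∧dz)/∂y + ∂(coeff of dx∧dy)/∂z
  = ∂/∂x (2*z) - ∂/∂y (2*z) + ∂/∂z (5*x + y - 1).
Each of these terms simplifies to sums of mixed partials that cancel in pairs. The result is 0 (by equality of mixed partials for smooth functions — Schwarz / Clairaut).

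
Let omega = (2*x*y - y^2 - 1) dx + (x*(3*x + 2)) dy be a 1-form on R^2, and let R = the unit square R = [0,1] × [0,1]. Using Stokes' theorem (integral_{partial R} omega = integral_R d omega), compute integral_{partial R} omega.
integral_(partial R) omega = 5

Stokes: integral_partial_R omega = integral_R d omega with d omega = (∂Q/∂x - ∂P/∂y) dx ∧ dy.
  ∂Q/∂x = 6*x + 2
  ∂P/∂y = 2*x - 2*y
  integrand = ∂Q/∂x - ∂P/∂y = 4*x + 2*y + 2.
Integrating over R: integral_0^1 integral_0^1 (4*x + 2*y + 2) dx dy = 5.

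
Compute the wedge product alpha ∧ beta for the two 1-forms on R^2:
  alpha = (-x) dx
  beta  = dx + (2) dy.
alpha ∧ beta = (-2*x) dx ∧ dy

Distribute the wedge, using dx_i ∧ dx_j = -dx_j ∧ dx_i and dx_i ∧ dx_i = 0. For each pair (i, j) with i < j, the coefficient of dx_i ∧ dx_j in alpha ∧ beta is (alpha_i * beta_j - alpha_j * beta_i). Collecting: alpha ∧ beta = (-2*x) dx ∧ dy.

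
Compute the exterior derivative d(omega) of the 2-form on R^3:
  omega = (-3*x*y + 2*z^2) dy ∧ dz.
d(omega) = (-3*y) dx ∧ dy ∧ dz

For a 2-form omega = sum_{i<j} g_{ij} dx_i ∧ dx_j, the exterior derivative is
  d(omega) = sum_{i<j} d(g_{ij}) ∧ dx_i ∧ dx_j = sum_{i<j, k} (∂g_{ij}/∂x_k) dx_k ∧ dx_i ∧ dx_j.
Expand each term, using dx_k ∧ dx_i ∧ dx_j = sgn(permutation) dx_{(a)} ∧ dx_{(b)} ∧ dx_{(c)} with (a < b < c) sorted:
  d(-3*x*y + 2*z^2) includes (∂/∂x)(-3*x*y + 2*z^2) dx = (-3*y) dx, which multiplied by dy ∧ dz gives (-3*y) dx ∧ dy ∧ dz
Collecting like 3-forms: d(omega) = (-3*y) dx ∧ dy ∧ dz.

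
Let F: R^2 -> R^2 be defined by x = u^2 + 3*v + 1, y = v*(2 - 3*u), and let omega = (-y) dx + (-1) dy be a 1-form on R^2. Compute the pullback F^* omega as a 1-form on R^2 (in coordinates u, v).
F^* omega = (v*(6*u^2 - 4*u + 3)) du + (9*u*v + 3*u - 6*v - 2) dv

Using F^*(f dg) = (f ∘ F) d(g ∘ F), substitute each coordinate x_i by F_i(u, v) in f_i, and replace dx_i by d F_i = (∂F_i/∂u) du + (∂F_i/∂v) dv.
  For the x component: f_1(F) = v*(3*u - 2); d F_1 = (2*u) du + (3) dv
  For the y component: f_2(F) = -1; d F_2 = (-3*v) du + (2 - 3*u) dv
Combining and collecting du, dv coefficients:
  coeff of du: v*(6*u^2 - 4*u + 3)
  coeff of dv: 9*u*v + 3*u - 6*v - 2
F^* omega = (v*(6*u^2 - 4*u + 3)) du + (9*u*v + 3*u - 6*v - 2) dv.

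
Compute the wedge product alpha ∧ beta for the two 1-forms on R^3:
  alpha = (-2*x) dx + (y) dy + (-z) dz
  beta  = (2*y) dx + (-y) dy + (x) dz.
alpha ∧ beta = (2*y*(x - y)) dx ∧ dy + (-2*x^2 + 2*y*z) dx ∧ dz + (y*(x - z)) dy ∧ dz

Distribute the wedge, using dx_i ∧ dx_j = -dx_j ∧ dx_i and dx_i ∧ dx_i = 0. For each pair (i, j) with i < j, the coefficient of dx_i ∧ dx_j in alpha ∧ beta is (alpha_i * beta_j - alpha_j * beta_i). Collecting: alpha ∧ beta = (2*y*(x - y)) dx ∧ dy + (-2*x^2 + 2*y*z) dx ∧ dz + (y*(x - z)) dy ∧ dz.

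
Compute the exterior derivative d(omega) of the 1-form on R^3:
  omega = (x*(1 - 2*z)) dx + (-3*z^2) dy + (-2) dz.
d(omega) = (2*x) dx ∧ dz + (6*z) dy ∧ dz

For a 1-form omega = sum_i f_i dx_i, the exterior derivative is
  d(omega) = sum_{i < j} (∂f_j/∂x_i - ∂f_i/∂x_j) dx_i ∧ dx_j.
  coefficient of dx ∧ dz: ∂f_3/∂x - ∂f_1/∂z = ∂(-2)/∂x - ∂(x*(1 - 2*z))/∂z = 2*x
  coefficient of dy ∧ dz: ∂f_3/∂y - ∂f_2/∂z = ∂(-2)/∂y - ∂(-3*z^2)/∂z = 6*z
Assembling: d(omega) = (2*x) dx ∧ dz + (6*z) dy ∧ dz.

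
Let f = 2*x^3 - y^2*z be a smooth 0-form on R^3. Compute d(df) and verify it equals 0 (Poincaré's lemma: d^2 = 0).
d(df) = 0

Step 1: df = sum_i (∂f/∂x_i) dx_i = (6*x^2) dx + (-2*y*z) dy + (-y^2) dz.
Step 2: Apply d again. Using the 1-form formula, the coefficient of dx ∧ dy in d(df) is ∂^2 f/∂x ∂y - ∂^2 f/∂y ∂x = (0) - (0) = 0 (equality of mixed partials for smooth f).
Similarly for dx ∧ dz and dy ∧ dz — all coefficients vanish. So d(df) = 0.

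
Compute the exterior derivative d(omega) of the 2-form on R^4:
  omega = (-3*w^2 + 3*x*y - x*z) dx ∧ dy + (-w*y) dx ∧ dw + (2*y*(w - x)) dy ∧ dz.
d(omega) = (-x - 2*y) dx ∧ dy ∧ dz + (-5*w) dx ∧ dy ∧ dw + (2*y) dy ∧ dz ∧ dw

For a 2-form omega = sum_{i<j} g_{ij} dx_i ∧ dx_j, the exterior derivative is
  d(omega) = sum_{i<j} d(g_{ij}) ∧ dx_i ∧ dx_j = sum_{i<j, k} (∂g_{ij}/∂x_k) dx_k ∧ dx_i ∧ dx_j.
Expand each term, using dx_k ∧ dx_i ∧ dx_j = sgn(permutation) dx_{(a)} ∧ dx_{(b)} ∧ dx_{(c)} with (a < b < c) sorted:
  d(-3*w^2 + 3*x*y - x*z) includes (∂/∂z)(-3*w^2 + 3*x*y - x*z) dz = (-x) dz, which multiplied by dx ∧ dy gives (-x) dx ∧ dy ∧ dz
  d(-3*w^2 + 3*x*y - x*z) includes (∂/∂w)(-3*w^2 + 3*x*y - x*z) dw = (-6*w) dw, which multiplied by dx ∧ dy gives (-6*w) dx ∧ dy ∧ dw
  d(-w*y) includes (∂/∂y)(-w*y) dy = (-w) dy, which multiplied by dx ∧ dw gives (w) dx ∧ dy ∧ dw
  d(2*y*(w - x)) includes (∂/∂x)(2*y*(w - x)) dx = (-2*y) dx, which multiplied by dy ∧ dz gives (-2*y) dx ∧ dy ∧ dz
  d(2*y*(w - x)) includes (∂/∂w)(2*y*(w - x)) dw = (2*y) dw, which multiplied by dy ∧ dz gives (2*y) dy ∧ dz ∧ dw
Collecting like 3-forms: d(omega) = (-x - 2*y) dx ∧ dy ∧ dz + (-5*w) dx ∧ dy ∧ dw + (2*y) dy ∧ dz ∧ dw.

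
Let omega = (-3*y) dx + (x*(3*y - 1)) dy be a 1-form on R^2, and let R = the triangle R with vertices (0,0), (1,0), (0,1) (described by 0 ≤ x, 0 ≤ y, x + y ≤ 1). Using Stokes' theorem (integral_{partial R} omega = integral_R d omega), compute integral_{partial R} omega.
integral_(partial R) omega = 3/2

Stokes: integral_partial_R omega = integral_R d omega with d omega = (∂Q/∂x - ∂P/∂y) dx ∧ dy.
  ∂Q/∂x = 3*y - 1
  ∂P/∂y = -3
  integrand = ∂Q/∂x - ∂P/∂y = 3*y + 2.
Integrating over R: integral_0^1 integral_0^{1-x} (3*y + 2) dy dx = 3/2.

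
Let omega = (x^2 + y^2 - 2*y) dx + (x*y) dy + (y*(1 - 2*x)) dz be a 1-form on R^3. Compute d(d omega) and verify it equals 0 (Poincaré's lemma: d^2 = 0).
d(d omega) = 0

Step 1: d omega = sum_{i<j} (∂f_j/∂x_i - ∂f_i/∂x_j) dx_i ∧ dx_j:
  coeff of dx ∧ dy: 2 - y
  coeff of dx ∧ dz: -2*y
  coeff of dy ∧ dz: 1 - 2*x
Step 2: Apply d again to each 2-form coefficient. The only possible 3-form in R^3 is dx ∧ dy ∧ dz, with coefficient
  ∂(coeff of dy∧dz)/∂x - ∂(coeff of dx∧dz)/∂y + ∂(coeff of dx∧dy)/∂z
  = ∂/∂x (1 - 2*x) - ∂/∂y (-2*y) + ∂/∂z (2 - y).
Each of these terms simplifies to sums of mixed partials that cancel in pairs. The result is 0 (by equality of mixed partials for smooth functions — Schwarz / Clairaut).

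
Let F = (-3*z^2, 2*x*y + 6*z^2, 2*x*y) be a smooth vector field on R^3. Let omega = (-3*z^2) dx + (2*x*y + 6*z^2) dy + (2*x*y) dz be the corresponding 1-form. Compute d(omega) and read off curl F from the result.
d(omega) = (2*x - 12*z) dy ∧ dz + (-2*y - 6*z) dz ∧ dx + (2*y) dx ∧ dy; curl F = (2*x - 12*z, -2*y - 6*z, 2*y)

d omega = sum_{i<j} (∂f_j/∂x_i - ∂f_i/∂x_j) dx_i ∧ dx_j. Under the identification (dy ∧ dz, dz ∧ dx, dx ∧ dy) ↔ (e_x, e_y, e_z), the coefficients are exactly the components of curl F. Compute:
  ∂R/∂y - ∂Q/∂z = (2*x) - (12*z) = 2*x - 12*z
  ∂P/∂z - ∂R/∂x = (-6*z) - (2*y) = -2*y - 6*z
  ∂Q/∂x - ∂P/∂y = (2*y) - (0) = 2*y.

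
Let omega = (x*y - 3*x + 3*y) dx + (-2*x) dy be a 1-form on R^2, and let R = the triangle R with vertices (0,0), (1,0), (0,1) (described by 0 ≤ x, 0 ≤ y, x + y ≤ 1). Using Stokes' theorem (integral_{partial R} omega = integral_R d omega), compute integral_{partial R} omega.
integral_(partial R) omega = -8/3

Stokes: integral_partial_R omega = integral_R d omega with d omega = (∂Q/∂x - ∂P/∂y) dx ∧ dy.
  ∂Q/∂x = -2
  ∂P/∂y = x + 3
  integrand = ∂Q/∂x - ∂P/∂y = -x - 5.
Integrating over R: integral_0^1 integral_0^{1-x} (-x - 5) dy dx = -8/3.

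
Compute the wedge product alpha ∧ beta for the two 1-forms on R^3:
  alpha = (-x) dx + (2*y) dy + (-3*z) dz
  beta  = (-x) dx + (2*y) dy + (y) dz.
alpha ∧ beta = (-x*(y + 3*z)) dx ∧ dz + (2*y*(y + 3*z)) dy ∧ dz

Distribute the wedge, using dx_i ∧ dx_j = -dx_j ∧ dx_i and dx_i ∧ dx_i = 0. For each pair (i, j) with i < j, the coefficient of dx_i ∧ dx_j in alpha ∧ beta is (alpha_i * beta_j - alpha_j * beta_i). Collecting: alpha ∧ beta = (-x*(y + 3*z)) dx ∧ dz + (2*y*(y + 3*z)) dy ∧ dz.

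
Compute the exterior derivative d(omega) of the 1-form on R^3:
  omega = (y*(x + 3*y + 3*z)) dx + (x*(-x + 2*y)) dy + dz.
d(omega) = (-3*x - 4*y - 3*z) dx ∧ dy + (-3*y) dx ∧ dz

For a 1-form omega = sum_i f_i dx_i, the exterior derivative is
  d(omega) = sum_{i < j} (∂f_j/∂x_i - ∂f_i/∂x_j) dx_i ∧ dx_j.
  coefficient of dx ∧ dy: ∂f_2/∂x - ∂f_1/∂y = ∂(x*(-x + 2*y))/∂x - ∂(y*(x + 3*y + 3*z))/∂y = -3*x - 4*y - 3*z
  coefficient of dx ∧ dz: ∂f_3/∂x - ∂f_1/∂z = ∂(1)/∂x - ∂(y*(x + 3*y + 3*z))/∂z = -3*y
Assembling: d(omega) = (-3*x - 4*y - 3*z) dx ∧ dy + (-3*y) dx ∧ dz.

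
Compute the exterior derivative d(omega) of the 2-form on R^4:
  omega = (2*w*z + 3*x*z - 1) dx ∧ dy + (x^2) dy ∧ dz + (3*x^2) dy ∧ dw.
d(omega) = (2*w + 5*x) dx ∧ dy ∧ dz + (6*x + 2*z) dx ∧ dy ∧ dw

For a 2-form omega = sum_{i<j} g_{ij} dx_i ∧ dx_j, the exterior derivative is
  d(omega) = sum_{i<j} d(g_{ij}) ∧ dx_i ∧ dx_j = sum_{i<j, k} (∂g_{ij}/∂x_k) dx_k ∧ dx_i ∧ dx_j.
Expand each term, using dx_k ∧ dx_i ∧ dx_j = sgn(permutation) dx_{(a)} ∧ dx_{(b)} ∧ dx_{(c)} with (a < b < c) sorted:
  d(2*w*z + 3*x*z - 1) includes (∂/∂z)(2*w*z + 3*x*z - 1) dz = (2*w + 3*x) dz, which multiplied by dx ∧ dy gives (2*w + 3*x) dx ∧ dy ∧ dz
  d(2*w*z + 3*x*z - 1) includes (∂/∂w)(2*w*z + 3*x*z - 1) dw = (2*z) dw, which multiplied by dx ∧ dy gives (2*z) dx ∧ dy ∧ dw
  d(x^2) includes (∂/∂x)(x^2) dx = (2*x) dx, which multiplied by dy ∧ dz gives (2*x) dx ∧ dy ∧ dz
  d(3*x^2) includes (∂/∂x)(3*x^2) dx = (6*x) dx, which multiplied by dy ∧ dw gives (6*x) dx ∧ dy ∧ dw
Collecting like 3-forms: d(omega) = (2*w + 5*x) dx ∧ dy ∧ dz + (6*x + 2*z) dx ∧ dy ∧ dw.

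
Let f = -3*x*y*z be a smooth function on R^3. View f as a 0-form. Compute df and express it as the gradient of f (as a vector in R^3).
df = (-3*y*z) dx + (-3*x*z) dy + (-3*x*y) dz; grad f = (-3*y*z, -3*x*z, -3*x*y)

For a 0-form f, d f = (∂f/∂x) dx + (∂f/∂y) dy + (∂f/∂z) dz. The components of the vector representation are exactly the entries of grad f in Cartesian coordinates:
  ∂f/∂x = -3*y*z
  ∂f/∂y = -3*x*z
  ∂f/∂z = -3*x*y.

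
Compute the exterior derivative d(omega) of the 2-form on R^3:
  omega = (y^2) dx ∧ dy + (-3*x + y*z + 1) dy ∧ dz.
d(omega) = (-3) dx ∧ dy ∧ dz

For a 2-form omega = sum_{i<j} g_{ij} dx_i ∧ dx_j, the exterior derivative is
  d(omega) = sum_{i<j} d(g_{ij}) ∧ dx_i ∧ dx_j = sum_{i<j, k} (∂g_{ij}/∂x_k) dx_k ∧ dx_i ∧ dx_j.
Expand each term, using dx_k ∧ dx_i ∧ dx_j = sgn(permutation) dx_{(a)} ∧ dx_{(b)} ∧ dx_{(c)} with (a < b < c) sorted:
  d(-3*x + y*z + 1) includes (∂/∂x)(-3*x + y*z + 1) dx = (-3) dx, which multiplied by dy ∧ dz gives (-3) dx ∧ dy ∧ dz
Collecting like 3-forms: d(omega) = (-3) dx ∧ dy ∧ dz.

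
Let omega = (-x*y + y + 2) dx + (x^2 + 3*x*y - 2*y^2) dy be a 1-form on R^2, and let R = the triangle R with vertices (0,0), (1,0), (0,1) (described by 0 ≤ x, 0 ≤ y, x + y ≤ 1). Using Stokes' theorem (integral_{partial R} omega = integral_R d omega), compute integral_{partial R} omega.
integral_(partial R) omega = 1/2

Stokes: integral_partial_R omega = integral_R d omega with d omega = (∂Q/∂x - ∂P/∂y) dx ∧ dy.
  ∂Q/∂x = 2*x + 3*y
  ∂P/∂y = 1 - x
  integrand = ∂Q/∂x - ∂P/∂y = 3*x + 3*y - 1.
Integrating over R: integral_0^1 integral_0^{1-x} (3*x + 3*y - 1) dy dx = 1/2.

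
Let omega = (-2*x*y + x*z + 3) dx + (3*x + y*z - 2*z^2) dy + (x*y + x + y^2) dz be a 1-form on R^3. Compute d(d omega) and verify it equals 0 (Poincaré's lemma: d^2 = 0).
d(d omega) = 0

Step 1: d omega = sum_{i<j} (∂f_j/∂x_i - ∂f_i/∂x_j) dx_i ∧ dx_j:
  coeff of dx ∧ dy: 2*x + 3
  coeff of dx ∧ dz: -x + y + 1
  coeff of dy ∧ dz: x + y + 4*z
Step 2: Apply d again to each 2-form coefficient. The only possible 3-form in R^3 is dx ∧ dy ∧ dz, with coefficient
  ∂(coeff of dy∧dz)/∂x - ∂(coeff of dx∧dz)/∂y + ∂(coeff of dx∧dy)/∂z
  = ∂/∂x (x + y + 4*z) - ∂/∂y (-x + y + 1) + ∂/∂z (2*x + 3).
Each of these terms simplifies to sums of mixed partials that cancel in pairs. The result is 0 (by equality of mixed partials for smooth functions — Schwarz / Clairaut).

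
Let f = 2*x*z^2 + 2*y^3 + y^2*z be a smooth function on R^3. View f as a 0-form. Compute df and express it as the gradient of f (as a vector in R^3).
df = (2*z^2) dx + (2*y*(3*y + z)) dy + (4*x*z + y^2) dz; grad f = (2*z^2, 2*y*(3*y + z), 4*x*z + y^2)

For a 0-form f, d f = (∂f/∂x) dx + (∂f/∂y) dy + (∂f/∂z) dz. The components of the vector representation are exactly the entries of grad f in Cartesian coordinates:
  ∂f/∂x = 2*z^2
  ∂f/∂y = 2*y*(3*y + z)
  ∂f/∂z = 4*x*z + y^2.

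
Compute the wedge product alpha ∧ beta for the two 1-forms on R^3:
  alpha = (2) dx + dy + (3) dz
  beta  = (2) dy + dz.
alpha ∧ beta = (4) dx ∧ dy + (2) dx ∧ dz + (-5) dy ∧ dz

Distribute the wedge, using dx_i ∧ dx_j = -dx_j ∧ dx_i and dx_i ∧ dx_i = 0. For each pair (i, j) with i < j, the coefficient of dx_i ∧ dx_j in alpha ∧ beta is (alpha_i * beta_j - alpha_j * beta_i). Collecting: alpha ∧ beta = (4) dx ∧ dy + (2) dx ∧ dz + (-5) dy ∧ dz.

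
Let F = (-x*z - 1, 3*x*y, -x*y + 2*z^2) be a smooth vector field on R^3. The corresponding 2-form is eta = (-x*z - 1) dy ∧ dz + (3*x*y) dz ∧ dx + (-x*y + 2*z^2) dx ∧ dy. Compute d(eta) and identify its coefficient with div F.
d(eta) = (3*x + 3*z) dx ∧ dy ∧ dz; div F = 3*x + 3*z

For a 2-form in R^3 of the form above, applying d gives a 3-form with coefficient ∂P/∂x + ∂Q/∂y + ∂R/∂z:
  ∂P/∂x = -z
  ∂Q/∂y = 3*x
  ∂R/∂z = 4*z
Sum = 3*x + 3*z, which is exactly div F.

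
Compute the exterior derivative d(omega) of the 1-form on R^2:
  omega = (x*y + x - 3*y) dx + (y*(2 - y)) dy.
d(omega) = (3 - x) dx ∧ dy

For a 1-form omega = sum_i f_i dx_i, the exterior derivative is
  d(omega) = sum_{i < j} (∂f_j/∂x_i - ∂f_i/∂x_j) dx_i ∧ dx_j.
  coefficient of dx ∧ dy: ∂f_2/∂x - ∂f_1/∂y = ∂(y*(2 - y))/∂x - ∂(x*y + x - 3*y)/∂y = 3 - x
Assembling: d(omega) = (3 - x) dx ∧ dy.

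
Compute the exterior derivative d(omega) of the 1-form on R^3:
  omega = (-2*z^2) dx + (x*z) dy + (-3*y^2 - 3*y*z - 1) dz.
d(omega) = (z) dx ∧ dy + (4*z) dx ∧ dz + (-x - 6*y - 3*z) dy ∧ dz

For a 1-form omega = sum_i f_i dx_i, the exterior derivative is
  d(omega) = sum_{i < j} (∂f_j/∂x_i - ∂f_i/∂x_j) dx_i ∧ dx_j.
  coefficient of dx ∧ dy: ∂f_2/∂x - ∂f_1/∂y = ∂(x*z)/∂x - ∂(-2*z^2)/∂y = z
  coefficient of dx ∧ dz: ∂f_3/∂x - ∂f_1/∂z = ∂(-3*y^2 - 3*y*z - 1)/∂x - ∂(-2*z^2)/∂z = 4*z
  coefficient of dy ∧ dz: ∂f_3/∂y - ∂f_2/∂z = ∂(-3*y^2 - 3*y*z - 1)/∂y - ∂(x*z)/∂z = -x - 6*y - 3*z
Assembling: d(omega) = (z) dx ∧ dy + (4*z) dx ∧ dz + (-x - 6*y - 3*z) dy ∧ dz.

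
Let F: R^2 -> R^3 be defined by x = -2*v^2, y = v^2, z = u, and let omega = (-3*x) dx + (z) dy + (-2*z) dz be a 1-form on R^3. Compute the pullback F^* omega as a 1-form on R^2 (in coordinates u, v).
F^* omega = (-2*u) du + (2*v*(u - 12*v^2)) dv

Using F^*(f dg) = (f ∘ F) d(g ∘ F), substitute each coordinate x_i by F_i(u, v) in f_i, and replace dx_i by d F_i = (∂F_i/∂u) du + (∂F_i/∂v) dv.
  For the x component: f_1(F) = 6*v^2; d F_1 = (0) du + (-4*v) dv
  For the y component: f_2(F) = u; d F_2 = (0) du + (2*v) dv
  For the z component: f_3(F) = -2*u; d F_3 = (1) du + (0) dv
Combining and collecting du, dv coefficients:
  coeff of du: -2*u
  coeff of dv: 2*v*(u - 12*v^2)
F^* omega = (-2*u) du + (2*v*(u - 12*v^2)) dv.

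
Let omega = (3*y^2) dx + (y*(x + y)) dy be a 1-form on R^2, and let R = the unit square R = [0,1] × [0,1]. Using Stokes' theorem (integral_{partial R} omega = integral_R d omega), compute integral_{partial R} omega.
integral_(partial R) omega = -5/2

Stokes: integral_partial_R omega = integral_R d omega with d omega = (∂Q/∂x - ∂P/∂y) dx ∧ dy.
  ∂Q/∂x = y
  ∂P/∂y = 6*y
  integrand = ∂Q/∂x - ∂P/∂y = -5*y.
Integrating over R: integral_0^1 integral_0^1 (-5*y) dx dy = -5/2.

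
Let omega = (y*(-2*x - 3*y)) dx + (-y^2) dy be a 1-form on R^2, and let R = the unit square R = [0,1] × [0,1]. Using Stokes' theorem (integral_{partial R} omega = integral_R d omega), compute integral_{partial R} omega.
integral_(partial R) omega = 4

Stokes: integral_partial_R omega = integral_R d omega with d omega = (∂Q/∂x - ∂P/∂y) dx ∧ dy.
  ∂Q/∂x = 0
  ∂P/∂y = -2*x - 6*y
  integrand = ∂Q/∂x - ∂P/∂y = 2*x + 6*y.
Integrating over R: integral_0^1 integral_0^1 (2*x + 6*y) dx dy = 4.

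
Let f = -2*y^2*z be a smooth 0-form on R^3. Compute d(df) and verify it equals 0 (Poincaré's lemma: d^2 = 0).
d(df) = 0

Step 1: df = sum_i (∂f/∂x_i) dx_i = (0) dx + (-4*y*z) dy + (-2*y^2) dz.
Step 2: Apply d again. Using the 1-form formula, the coefficient of dx ∧ dy in d(df) is ∂^2 f/∂x ∂y - ∂^2 f/∂y ∂x = (0) - (0) = 0 (equality of mixed partials for smooth f).
Similarly for dx ∧ dz and dy ∧ dz — all coefficients vanish. So d(df) = 0.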